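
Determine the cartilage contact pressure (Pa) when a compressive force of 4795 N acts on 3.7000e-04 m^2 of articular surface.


P = F / A
P = 4795 / 3.7000e-04
P = 1.2959e+07


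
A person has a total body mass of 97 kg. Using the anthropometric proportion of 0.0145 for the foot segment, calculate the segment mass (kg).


m_segment = body_mass * fraction
m_segment = 97 * 0.0145
m_segment = 1.4065


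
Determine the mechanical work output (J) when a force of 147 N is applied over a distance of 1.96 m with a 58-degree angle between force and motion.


W = F * d * cos(theta)
theta = 58 deg = 1.0123 rad
cos(theta) = 0.5299
W = 147 * 1.96 * 0.5299
W = 152.6803


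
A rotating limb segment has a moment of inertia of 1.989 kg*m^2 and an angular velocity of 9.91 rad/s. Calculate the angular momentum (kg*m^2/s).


L = I * omega
L = 1.989 * 9.91
L = 19.7110


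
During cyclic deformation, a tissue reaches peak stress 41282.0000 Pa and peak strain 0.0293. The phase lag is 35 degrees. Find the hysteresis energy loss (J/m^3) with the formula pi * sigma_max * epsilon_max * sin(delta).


E_loss = pi * sigma_max * epsilon_max * sin(delta)
delta = 35 deg = 0.6109 rad
sin(delta) = 0.5736
E_loss = pi * 41282.0000 * 0.0293 * 0.5736
E_loss = 2179.5635


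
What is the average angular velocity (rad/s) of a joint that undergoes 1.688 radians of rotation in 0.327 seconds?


omega = delta_theta / delta_t
omega = 1.688 / 0.327
omega = 5.1621


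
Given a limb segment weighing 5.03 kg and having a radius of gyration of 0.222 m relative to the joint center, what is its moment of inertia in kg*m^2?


I = m * k^2
I = 5.03 * 0.222^2
k^2 = 0.0493
I = 0.2479


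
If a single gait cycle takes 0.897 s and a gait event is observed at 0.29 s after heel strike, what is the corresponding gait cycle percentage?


pct = (event_time / cycle_time) * 100
pct = (0.29 / 0.897) * 100
ratio = 0.3233
pct = 32.3300


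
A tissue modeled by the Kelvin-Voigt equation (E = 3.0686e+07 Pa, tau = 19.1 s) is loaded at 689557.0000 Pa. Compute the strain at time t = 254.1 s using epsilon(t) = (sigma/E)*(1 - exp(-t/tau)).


epsilon(t) = (sigma/E) * (1 - exp(-t/tau))
sigma/E = 689557.0000 / 3.0686e+07 = 0.0225
exp(-t/tau) = exp(-254.1 / 19.1) = 1.6684e-06
epsilon = 0.0225 * (1 - 1.6684e-06)
epsilon = 0.0225


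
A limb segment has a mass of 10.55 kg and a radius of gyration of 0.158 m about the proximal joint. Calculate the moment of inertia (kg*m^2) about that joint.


I = m * k^2
I = 10.55 * 0.158^2
k^2 = 0.0250
I = 0.2634


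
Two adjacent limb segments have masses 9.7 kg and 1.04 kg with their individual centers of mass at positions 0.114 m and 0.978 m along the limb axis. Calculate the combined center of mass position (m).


COM = (m1*x1 + m2*x2) / (m1 + m2)
COM = (9.7*0.114 + 1.04*0.978) / (9.7 + 1.04)
Numerator = 2.1229
Denominator = 10.7400
COM = 0.1977


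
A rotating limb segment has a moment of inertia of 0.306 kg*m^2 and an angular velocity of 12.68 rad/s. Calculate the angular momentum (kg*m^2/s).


L = I * omega
L = 0.306 * 12.68
L = 3.8801


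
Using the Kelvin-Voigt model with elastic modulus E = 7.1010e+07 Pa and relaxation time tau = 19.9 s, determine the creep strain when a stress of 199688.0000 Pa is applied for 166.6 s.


epsilon(t) = (sigma/E) * (1 - exp(-t/tau))
sigma/E = 199688.0000 / 7.1010e+07 = 0.0028
exp(-t/tau) = exp(-166.6 / 19.9) = 2.3129e-04
epsilon = 0.0028 * (1 - 2.3129e-04)
epsilon = 0.0028


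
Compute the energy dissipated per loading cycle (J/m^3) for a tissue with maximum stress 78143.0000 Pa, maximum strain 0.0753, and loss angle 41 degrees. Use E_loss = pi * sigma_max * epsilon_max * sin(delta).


E_loss = pi * sigma_max * epsilon_max * sin(delta)
delta = 41 deg = 0.7156 rad
sin(delta) = 0.6561
E_loss = pi * 78143.0000 * 0.0753 * 0.6561
E_loss = 12127.6833


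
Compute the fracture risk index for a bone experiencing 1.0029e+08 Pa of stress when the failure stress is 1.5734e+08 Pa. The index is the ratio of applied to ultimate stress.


FRI = applied / ultimate
FRI = 1.0029e+08 / 1.5734e+08
FRI = 0.6374


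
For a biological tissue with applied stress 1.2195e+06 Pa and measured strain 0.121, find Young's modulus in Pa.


E = stress / strain
E = 1.2195e+06 / 0.121
E = 1.0079e+07


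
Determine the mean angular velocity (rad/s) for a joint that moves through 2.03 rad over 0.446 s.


omega = delta_theta / delta_t
omega = 2.03 / 0.446
omega = 4.5516


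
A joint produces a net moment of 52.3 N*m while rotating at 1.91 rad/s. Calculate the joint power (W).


P = M * omega
P = 52.3 * 1.91
P = 99.8930


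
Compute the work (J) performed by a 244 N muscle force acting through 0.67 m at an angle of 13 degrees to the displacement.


W = F * d * cos(theta)
theta = 13 deg = 0.2269 rad
cos(theta) = 0.9744
W = 244 * 0.67 * 0.9744
W = 159.2900


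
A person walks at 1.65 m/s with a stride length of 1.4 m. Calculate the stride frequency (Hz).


f = v / stride_length
f = 1.65 / 1.4
f = 1.1786


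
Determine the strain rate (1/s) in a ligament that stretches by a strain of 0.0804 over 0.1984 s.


strain_rate = delta_strain / delta_t
strain_rate = 0.0804 / 0.1984
strain_rate = 0.4052


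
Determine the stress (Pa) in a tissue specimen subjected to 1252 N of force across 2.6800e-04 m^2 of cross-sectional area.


stress = F / A
stress = 1252 / 2.6800e-04
stress = 4.6716e+06


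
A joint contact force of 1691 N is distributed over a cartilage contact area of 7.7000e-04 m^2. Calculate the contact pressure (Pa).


P = F / A
P = 1691 / 7.7000e-04
P = 2.1961e+06


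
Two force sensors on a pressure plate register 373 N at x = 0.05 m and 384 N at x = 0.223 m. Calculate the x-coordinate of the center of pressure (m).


COP_x = (F1*x1 + F2*x2) / (F1 + F2)
COP_x = (373*0.05 + 384*0.223) / (373 + 384)
Numerator = 104.2820
Denominator = 757
COP_x = 0.1378


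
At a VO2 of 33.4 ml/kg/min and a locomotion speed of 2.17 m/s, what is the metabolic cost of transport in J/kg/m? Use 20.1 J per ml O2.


Power per kg = VO2 * 20.1 / 60
Power per kg = 33.4 * 20.1 / 60 = 11.1890 W/kg
Cost = power_per_kg / speed
Cost = 11.1890 / 2.17
Cost = 5.1562


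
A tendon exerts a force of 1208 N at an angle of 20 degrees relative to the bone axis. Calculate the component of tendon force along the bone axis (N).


F_eff = F_tendon * cos(theta)
theta = 20 deg = 0.3491 rad
cos(theta) = 0.9397
F_eff = 1208 * 0.9397
F_eff = 1135.1487


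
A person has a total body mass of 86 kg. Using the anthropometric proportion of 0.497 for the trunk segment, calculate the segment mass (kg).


m_segment = body_mass * fraction
m_segment = 86 * 0.497
m_segment = 42.7420


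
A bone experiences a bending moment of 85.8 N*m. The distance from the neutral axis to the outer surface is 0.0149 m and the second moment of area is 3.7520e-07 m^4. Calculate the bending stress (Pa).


sigma = M * c / I
sigma = 85.8 * 0.0149 / 3.7520e-07
M * c = 1.2784
sigma = 3.4073e+06


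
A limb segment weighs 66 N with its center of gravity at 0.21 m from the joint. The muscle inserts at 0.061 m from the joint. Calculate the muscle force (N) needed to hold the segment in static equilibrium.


F_muscle = W * d_load / d_muscle
F_muscle = 66 * 0.21 / 0.061
Numerator = 13.8600
F_muscle = 227.2131


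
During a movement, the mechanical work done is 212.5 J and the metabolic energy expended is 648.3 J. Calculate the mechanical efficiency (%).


eta = (W_mech / E_meta) * 100
eta = (212.5 / 648.3) * 100
ratio = 0.3278
eta = 32.7780


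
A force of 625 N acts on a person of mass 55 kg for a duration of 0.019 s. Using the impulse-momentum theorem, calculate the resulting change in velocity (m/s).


J = F * dt = 625 * 0.019 = 11.8750 N*s
delta_v = J / m
delta_v = 11.8750 / 55
delta_v = 0.2159


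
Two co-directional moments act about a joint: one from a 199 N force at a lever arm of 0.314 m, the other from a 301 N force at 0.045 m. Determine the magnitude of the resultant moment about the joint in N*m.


M = F1 * d1 + F2 * d2
M = 199 * 0.314 + 301 * 0.045
M = 62.4860 + 13.5450
M = 76.0310


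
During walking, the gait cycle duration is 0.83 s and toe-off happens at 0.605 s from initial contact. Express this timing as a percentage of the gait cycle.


pct = (event_time / cycle_time) * 100
pct = (0.605 / 0.83) * 100
ratio = 0.7289
pct = 72.8916


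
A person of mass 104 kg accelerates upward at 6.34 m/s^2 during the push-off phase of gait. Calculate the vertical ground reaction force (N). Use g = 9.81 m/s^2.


GRF = m * (g + a)
GRF = 104 * (9.81 + 6.34)
GRF = 104 * 16.1500
GRF = 1679.6000


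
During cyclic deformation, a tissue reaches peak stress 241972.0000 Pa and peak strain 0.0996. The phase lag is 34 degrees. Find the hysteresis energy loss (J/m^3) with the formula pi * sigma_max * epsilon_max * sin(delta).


E_loss = pi * sigma_max * epsilon_max * sin(delta)
delta = 34 deg = 0.5934 rad
sin(delta) = 0.5592
E_loss = pi * 241972.0000 * 0.0996 * 0.5592
E_loss = 42338.5496


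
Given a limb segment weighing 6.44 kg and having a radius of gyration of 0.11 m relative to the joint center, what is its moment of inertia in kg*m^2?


I = m * k^2
I = 6.44 * 0.11^2
k^2 = 0.0121
I = 0.0779


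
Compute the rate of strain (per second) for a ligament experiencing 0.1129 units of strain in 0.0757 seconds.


strain_rate = delta_strain / delta_t
strain_rate = 0.1129 / 0.0757
strain_rate = 1.4914


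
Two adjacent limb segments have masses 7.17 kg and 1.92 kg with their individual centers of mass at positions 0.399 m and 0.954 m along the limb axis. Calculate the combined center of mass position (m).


COM = (m1*x1 + m2*x2) / (m1 + m2)
COM = (7.17*0.399 + 1.92*0.954) / (7.17 + 1.92)
Numerator = 4.6925
Denominator = 9.0900
COM = 0.5162


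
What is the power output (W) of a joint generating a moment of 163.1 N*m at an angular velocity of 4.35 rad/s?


P = M * omega
P = 163.1 * 4.35
P = 709.4850


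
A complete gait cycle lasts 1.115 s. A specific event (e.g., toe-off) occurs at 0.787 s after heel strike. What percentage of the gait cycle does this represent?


pct = (event_time / cycle_time) * 100
pct = (0.787 / 1.115) * 100
ratio = 0.7058
pct = 70.5830


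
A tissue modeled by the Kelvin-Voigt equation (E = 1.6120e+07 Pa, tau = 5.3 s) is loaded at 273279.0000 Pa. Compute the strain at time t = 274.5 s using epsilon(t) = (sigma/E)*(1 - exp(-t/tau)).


epsilon(t) = (sigma/E) * (1 - exp(-t/tau))
sigma/E = 273279.0000 / 1.6120e+07 = 0.0170
exp(-t/tau) = exp(-274.5 / 5.3) = 3.2124e-23
epsilon = 0.0170 * (1 - 3.2124e-23)
epsilon = 0.0170


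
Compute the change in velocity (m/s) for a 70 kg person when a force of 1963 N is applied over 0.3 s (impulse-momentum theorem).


J = F * dt = 1963 * 0.3 = 588.9000 N*s
delta_v = J / m
delta_v = 588.9000 / 70
delta_v = 8.4129


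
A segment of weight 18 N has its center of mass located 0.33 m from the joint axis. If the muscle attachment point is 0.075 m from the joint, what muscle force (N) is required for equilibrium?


F_muscle = W * d_load / d_muscle
F_muscle = 18 * 0.33 / 0.075
Numerator = 5.9400
F_muscle = 79.2000


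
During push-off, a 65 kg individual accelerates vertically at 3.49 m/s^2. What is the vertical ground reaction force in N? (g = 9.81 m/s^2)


GRF = m * (g + a)
GRF = 65 * (9.81 + 3.49)
GRF = 65 * 13.3000
GRF = 864.5000


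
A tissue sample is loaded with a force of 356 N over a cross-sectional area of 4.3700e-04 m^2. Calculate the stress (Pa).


stress = F / A
stress = 356 / 4.3700e-04
stress = 814645.3089


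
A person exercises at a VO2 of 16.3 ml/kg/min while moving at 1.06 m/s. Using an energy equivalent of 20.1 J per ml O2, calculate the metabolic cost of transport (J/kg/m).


Power per kg = VO2 * 20.1 / 60
Power per kg = 16.3 * 20.1 / 60 = 5.4605 W/kg
Cost = power_per_kg / speed
Cost = 5.4605 / 1.06
Cost = 5.1514


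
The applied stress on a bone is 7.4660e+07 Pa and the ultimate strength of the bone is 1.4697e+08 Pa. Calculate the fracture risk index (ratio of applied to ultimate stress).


FRI = applied / ultimate
FRI = 7.4660e+07 / 1.4697e+08
FRI = 0.5080


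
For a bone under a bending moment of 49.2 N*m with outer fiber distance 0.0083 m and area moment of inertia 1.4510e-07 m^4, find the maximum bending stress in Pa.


sigma = M * c / I
sigma = 49.2 * 0.0083 / 1.4510e-07
M * c = 0.4084
sigma = 2.8143e+06


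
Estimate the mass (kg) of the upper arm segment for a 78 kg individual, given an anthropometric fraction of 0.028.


m_segment = body_mass * fraction
m_segment = 78 * 0.028
m_segment = 2.1840


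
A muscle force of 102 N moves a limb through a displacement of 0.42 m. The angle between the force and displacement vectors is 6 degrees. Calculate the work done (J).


W = F * d * cos(theta)
theta = 6 deg = 0.1047 rad
cos(theta) = 0.9945
W = 102 * 0.42 * 0.9945
W = 42.6053


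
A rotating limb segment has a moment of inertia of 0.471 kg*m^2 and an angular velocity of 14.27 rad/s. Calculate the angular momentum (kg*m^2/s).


L = I * omega
L = 0.471 * 14.27
L = 6.7212


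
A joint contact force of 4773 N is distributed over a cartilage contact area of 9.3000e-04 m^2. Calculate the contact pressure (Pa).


P = F / A
P = 4773 / 9.3000e-04
P = 5.1323e+06


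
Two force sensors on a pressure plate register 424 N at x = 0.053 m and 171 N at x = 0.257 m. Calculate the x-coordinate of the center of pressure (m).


COP_x = (F1*x1 + F2*x2) / (F1 + F2)
COP_x = (424*0.053 + 171*0.257) / (424 + 171)
Numerator = 66.4190
Denominator = 595
COP_x = 0.1116


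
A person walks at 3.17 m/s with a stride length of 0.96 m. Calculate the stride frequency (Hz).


f = v / stride_length
f = 3.17 / 0.96
f = 3.3021


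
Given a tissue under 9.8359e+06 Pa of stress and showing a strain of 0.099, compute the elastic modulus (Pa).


E = stress / strain
E = 9.8359e+06 / 0.099
E = 9.9353e+07


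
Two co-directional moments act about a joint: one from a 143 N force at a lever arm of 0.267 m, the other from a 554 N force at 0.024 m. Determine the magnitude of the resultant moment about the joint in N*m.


M = F1 * d1 + F2 * d2
M = 143 * 0.267 + 554 * 0.024
M = 38.1810 + 13.2960
M = 51.4770


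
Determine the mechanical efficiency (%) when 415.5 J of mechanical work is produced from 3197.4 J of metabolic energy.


eta = (W_mech / E_meta) * 100
eta = (415.5 / 3197.4) * 100
ratio = 0.1299
eta = 12.9949


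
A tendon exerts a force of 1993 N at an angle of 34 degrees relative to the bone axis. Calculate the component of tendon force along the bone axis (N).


F_eff = F_tendon * cos(theta)
theta = 34 deg = 0.5934 rad
cos(theta) = 0.8290
F_eff = 1993 * 0.8290
F_eff = 1652.2719


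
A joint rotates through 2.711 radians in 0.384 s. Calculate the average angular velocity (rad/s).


omega = delta_theta / delta_t
omega = 2.711 / 0.384
omega = 7.0599


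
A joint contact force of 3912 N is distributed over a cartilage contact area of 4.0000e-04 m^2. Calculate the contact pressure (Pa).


P = F / A
P = 3912 / 4.0000e-04
P = 9.7800e+06


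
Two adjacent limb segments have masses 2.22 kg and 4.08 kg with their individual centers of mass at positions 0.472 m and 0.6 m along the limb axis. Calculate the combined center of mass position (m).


COM = (m1*x1 + m2*x2) / (m1 + m2)
COM = (2.22*0.472 + 4.08*0.6) / (2.22 + 4.08)
Numerator = 3.4958
Denominator = 6.3000
COM = 0.5549


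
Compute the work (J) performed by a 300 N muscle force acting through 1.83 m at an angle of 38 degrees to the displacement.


W = F * d * cos(theta)
theta = 38 deg = 0.6632 rad
cos(theta) = 0.7880
W = 300 * 1.83 * 0.7880
W = 432.6179


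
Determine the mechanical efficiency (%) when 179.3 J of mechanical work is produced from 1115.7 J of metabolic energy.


eta = (W_mech / E_meta) * 100
eta = (179.3 / 1115.7) * 100
ratio = 0.1607
eta = 16.0706


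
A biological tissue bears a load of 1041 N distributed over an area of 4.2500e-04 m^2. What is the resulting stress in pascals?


stress = F / A
stress = 1041 / 4.2500e-04
stress = 2.4494e+06


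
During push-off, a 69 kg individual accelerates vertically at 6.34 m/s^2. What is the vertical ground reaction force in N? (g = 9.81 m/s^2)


GRF = m * (g + a)
GRF = 69 * (9.81 + 6.34)
GRF = 69 * 16.1500
GRF = 1114.3500


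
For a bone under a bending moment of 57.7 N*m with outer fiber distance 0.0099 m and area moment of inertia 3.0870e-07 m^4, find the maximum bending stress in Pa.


sigma = M * c / I
sigma = 57.7 * 0.0099 / 3.0870e-07
M * c = 0.5712
sigma = 1.8504e+06


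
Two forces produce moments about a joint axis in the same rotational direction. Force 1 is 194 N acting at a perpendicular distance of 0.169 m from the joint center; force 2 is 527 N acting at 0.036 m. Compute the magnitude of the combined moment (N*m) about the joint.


M = F1 * d1 + F2 * d2
M = 194 * 0.169 + 527 * 0.036
M = 32.7860 + 18.9720
M = 51.7580


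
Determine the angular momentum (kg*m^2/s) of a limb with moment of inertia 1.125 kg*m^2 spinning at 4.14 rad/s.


L = I * omega
L = 1.125 * 4.14
L = 4.6575


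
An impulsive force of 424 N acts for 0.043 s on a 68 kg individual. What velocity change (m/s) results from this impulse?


J = F * dt = 424 * 0.043 = 18.2320 N*s
delta_v = J / m
delta_v = 18.2320 / 68
delta_v = 0.2681


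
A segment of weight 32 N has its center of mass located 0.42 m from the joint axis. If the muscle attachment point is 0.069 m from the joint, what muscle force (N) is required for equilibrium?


F_muscle = W * d_load / d_muscle
F_muscle = 32 * 0.42 / 0.069
Numerator = 13.4400
F_muscle = 194.7826


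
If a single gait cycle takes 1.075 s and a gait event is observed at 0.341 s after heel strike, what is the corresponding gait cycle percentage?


pct = (event_time / cycle_time) * 100
pct = (0.341 / 1.075) * 100
ratio = 0.3172
pct = 31.7209


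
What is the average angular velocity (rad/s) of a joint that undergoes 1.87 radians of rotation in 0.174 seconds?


omega = delta_theta / delta_t
omega = 1.87 / 0.174
omega = 10.7471


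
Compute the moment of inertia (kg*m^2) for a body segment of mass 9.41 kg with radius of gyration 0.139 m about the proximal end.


I = m * k^2
I = 9.41 * 0.139^2
k^2 = 0.0193
I = 0.1818


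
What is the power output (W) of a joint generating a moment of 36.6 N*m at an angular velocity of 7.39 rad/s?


P = M * omega
P = 36.6 * 7.39
P = 270.4740


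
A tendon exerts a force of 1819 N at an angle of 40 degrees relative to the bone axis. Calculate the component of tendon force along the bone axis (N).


F_eff = F_tendon * cos(theta)
theta = 40 deg = 0.6981 rad
cos(theta) = 0.7660
F_eff = 1819 * 0.7660
F_eff = 1393.4348


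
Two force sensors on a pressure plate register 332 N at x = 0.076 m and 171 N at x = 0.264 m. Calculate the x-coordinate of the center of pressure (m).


COP_x = (F1*x1 + F2*x2) / (F1 + F2)
COP_x = (332*0.076 + 171*0.264) / (332 + 171)
Numerator = 70.3760
Denominator = 503
COP_x = 0.1399


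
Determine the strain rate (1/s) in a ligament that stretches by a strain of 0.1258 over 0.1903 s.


strain_rate = delta_strain / delta_t
strain_rate = 0.1258 / 0.1903
strain_rate = 0.6611


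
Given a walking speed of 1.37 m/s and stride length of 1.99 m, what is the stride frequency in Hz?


f = v / stride_length
f = 1.37 / 1.99
f = 0.6884


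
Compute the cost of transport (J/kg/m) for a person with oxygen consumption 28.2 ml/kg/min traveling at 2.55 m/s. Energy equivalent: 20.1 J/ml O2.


Power per kg = VO2 * 20.1 / 60
Power per kg = 28.2 * 20.1 / 60 = 9.4470 W/kg
Cost = power_per_kg / speed
Cost = 9.4470 / 2.55
Cost = 3.7047


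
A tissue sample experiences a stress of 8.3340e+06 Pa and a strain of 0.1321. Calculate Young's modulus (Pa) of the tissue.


E = stress / strain
E = 8.3340e+06 / 0.1321
E = 6.3089e+07


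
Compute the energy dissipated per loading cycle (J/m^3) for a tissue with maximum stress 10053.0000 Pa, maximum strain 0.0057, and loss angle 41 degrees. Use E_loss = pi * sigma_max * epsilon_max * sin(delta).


E_loss = pi * sigma_max * epsilon_max * sin(delta)
delta = 41 deg = 0.7156 rad
sin(delta) = 0.6561
E_loss = pi * 10053.0000 * 0.0057 * 0.6561
E_loss = 118.1037


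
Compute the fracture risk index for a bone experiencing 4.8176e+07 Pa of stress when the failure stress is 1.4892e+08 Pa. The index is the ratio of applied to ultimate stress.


FRI = applied / ultimate
FRI = 4.8176e+07 / 1.4892e+08
FRI = 0.3235


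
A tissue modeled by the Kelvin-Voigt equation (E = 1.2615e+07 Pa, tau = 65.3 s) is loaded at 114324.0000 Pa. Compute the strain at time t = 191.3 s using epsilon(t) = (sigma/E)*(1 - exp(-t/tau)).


epsilon(t) = (sigma/E) * (1 - exp(-t/tau))
sigma/E = 114324.0000 / 1.2615e+07 = 0.0091
exp(-t/tau) = exp(-191.3 / 65.3) = 0.0534
epsilon = 0.0091 * (1 - 0.0534)
epsilon = 0.0086


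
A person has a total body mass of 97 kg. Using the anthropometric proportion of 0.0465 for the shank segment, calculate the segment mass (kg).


m_segment = body_mass * fraction
m_segment = 97 * 0.0465
m_segment = 4.5105


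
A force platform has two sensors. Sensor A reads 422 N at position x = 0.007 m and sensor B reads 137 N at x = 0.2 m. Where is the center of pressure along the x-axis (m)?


COP_x = (F1*x1 + F2*x2) / (F1 + F2)
COP_x = (422*0.007 + 137*0.2) / (422 + 137)
Numerator = 30.3540
Denominator = 559
COP_x = 0.0543


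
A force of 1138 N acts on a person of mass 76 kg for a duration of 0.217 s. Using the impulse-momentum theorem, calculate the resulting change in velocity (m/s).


J = F * dt = 1138 * 0.217 = 246.9460 N*s
delta_v = J / m
delta_v = 246.9460 / 76
delta_v = 3.2493


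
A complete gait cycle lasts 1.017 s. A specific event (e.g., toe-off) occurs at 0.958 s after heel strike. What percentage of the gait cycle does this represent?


pct = (event_time / cycle_time) * 100
pct = (0.958 / 1.017) * 100
ratio = 0.9420
pct = 94.1986


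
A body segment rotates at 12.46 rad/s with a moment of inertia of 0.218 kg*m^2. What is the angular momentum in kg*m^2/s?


L = I * omega
L = 0.218 * 12.46
L = 2.7163


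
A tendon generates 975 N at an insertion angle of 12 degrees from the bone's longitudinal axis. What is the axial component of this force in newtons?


F_eff = F_tendon * cos(theta)
theta = 12 deg = 0.2094 rad
cos(theta) = 0.9781
F_eff = 975 * 0.9781
F_eff = 953.6939


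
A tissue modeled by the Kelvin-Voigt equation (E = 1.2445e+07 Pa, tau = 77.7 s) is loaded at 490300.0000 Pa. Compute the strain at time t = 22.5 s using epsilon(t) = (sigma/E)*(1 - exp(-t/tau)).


epsilon(t) = (sigma/E) * (1 - exp(-t/tau))
sigma/E = 490300.0000 / 1.2445e+07 = 0.0394
exp(-t/tau) = exp(-22.5 / 77.7) = 0.7486
epsilon = 0.0394 * (1 - 0.7486)
epsilon = 0.0099


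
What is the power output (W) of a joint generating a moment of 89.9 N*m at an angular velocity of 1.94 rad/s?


P = M * omega
P = 89.9 * 1.94
P = 174.4060


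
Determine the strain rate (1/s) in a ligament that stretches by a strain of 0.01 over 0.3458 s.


strain_rate = delta_strain / delta_t
strain_rate = 0.01 / 0.3458
strain_rate = 0.0289


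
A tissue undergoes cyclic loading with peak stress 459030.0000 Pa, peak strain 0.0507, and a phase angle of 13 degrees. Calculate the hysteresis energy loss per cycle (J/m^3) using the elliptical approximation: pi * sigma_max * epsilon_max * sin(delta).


E_loss = pi * sigma_max * epsilon_max * sin(delta)
delta = 13 deg = 0.2269 rad
sin(delta) = 0.2250
E_loss = pi * 459030.0000 * 0.0507 * 0.2250
E_loss = 16447.0092


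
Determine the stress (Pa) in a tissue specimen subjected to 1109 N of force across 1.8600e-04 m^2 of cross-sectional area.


stress = F / A
stress = 1109 / 1.8600e-04
stress = 5.9624e+06


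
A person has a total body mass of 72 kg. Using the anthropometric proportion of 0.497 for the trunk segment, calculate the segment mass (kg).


m_segment = body_mass * fraction
m_segment = 72 * 0.497
m_segment = 35.7840


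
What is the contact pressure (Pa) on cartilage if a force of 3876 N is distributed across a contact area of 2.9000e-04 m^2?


P = F / A
P = 3876 / 2.9000e-04
P = 1.3366e+07


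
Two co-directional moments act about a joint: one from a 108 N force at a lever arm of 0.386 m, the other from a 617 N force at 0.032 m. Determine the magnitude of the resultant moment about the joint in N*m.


M = F1 * d1 + F2 * d2
M = 108 * 0.386 + 617 * 0.032
M = 41.6880 + 19.7440
M = 61.4320


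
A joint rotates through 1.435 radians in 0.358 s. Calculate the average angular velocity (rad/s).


omega = delta_theta / delta_t
omega = 1.435 / 0.358
omega = 4.0084


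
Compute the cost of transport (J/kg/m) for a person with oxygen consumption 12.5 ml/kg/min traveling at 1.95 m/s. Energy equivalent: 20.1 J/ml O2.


Power per kg = VO2 * 20.1 / 60
Power per kg = 12.5 * 20.1 / 60 = 4.1875 W/kg
Cost = power_per_kg / speed
Cost = 4.1875 / 1.95
Cost = 2.1474


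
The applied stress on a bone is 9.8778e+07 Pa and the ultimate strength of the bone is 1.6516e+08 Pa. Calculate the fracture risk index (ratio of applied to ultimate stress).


FRI = applied / ultimate
FRI = 9.8778e+07 / 1.6516e+08
FRI = 0.5981


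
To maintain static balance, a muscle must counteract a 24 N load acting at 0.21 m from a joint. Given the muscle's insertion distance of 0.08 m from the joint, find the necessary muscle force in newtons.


F_muscle = W * d_load / d_muscle
F_muscle = 24 * 0.21 / 0.08
Numerator = 5.0400
F_muscle = 63.0000


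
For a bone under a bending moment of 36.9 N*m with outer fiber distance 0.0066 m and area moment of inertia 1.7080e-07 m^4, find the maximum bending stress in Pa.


sigma = M * c / I
sigma = 36.9 * 0.0066 / 1.7080e-07
M * c = 0.2435
sigma = 1.4259e+06


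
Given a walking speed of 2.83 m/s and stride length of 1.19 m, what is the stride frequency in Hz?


f = v / stride_length
f = 2.83 / 1.19
f = 2.3782


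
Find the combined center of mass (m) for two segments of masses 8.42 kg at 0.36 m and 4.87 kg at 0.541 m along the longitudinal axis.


COM = (m1*x1 + m2*x2) / (m1 + m2)
COM = (8.42*0.36 + 4.87*0.541) / (8.42 + 4.87)
Numerator = 5.6659
Denominator = 13.2900
COM = 0.4263


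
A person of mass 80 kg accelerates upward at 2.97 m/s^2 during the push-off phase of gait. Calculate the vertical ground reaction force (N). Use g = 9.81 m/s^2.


GRF = m * (g + a)
GRF = 80 * (9.81 + 2.97)
GRF = 80 * 12.7800
GRF = 1022.4000


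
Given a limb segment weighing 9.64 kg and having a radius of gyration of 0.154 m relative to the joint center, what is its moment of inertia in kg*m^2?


I = m * k^2
I = 9.64 * 0.154^2
k^2 = 0.0237
I = 0.2286


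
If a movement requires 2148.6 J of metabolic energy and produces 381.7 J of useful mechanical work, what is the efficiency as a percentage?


eta = (W_mech / E_meta) * 100
eta = (381.7 / 2148.6) * 100
ratio = 0.1777
eta = 17.7651


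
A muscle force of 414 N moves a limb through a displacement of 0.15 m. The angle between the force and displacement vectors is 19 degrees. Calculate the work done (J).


W = F * d * cos(theta)
theta = 19 deg = 0.3316 rad
cos(theta) = 0.9455
W = 414 * 0.15 * 0.9455
W = 58.7167


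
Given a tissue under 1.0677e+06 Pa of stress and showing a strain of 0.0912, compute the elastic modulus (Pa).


E = stress / strain
E = 1.0677e+06 / 0.0912
E = 1.1707e+07


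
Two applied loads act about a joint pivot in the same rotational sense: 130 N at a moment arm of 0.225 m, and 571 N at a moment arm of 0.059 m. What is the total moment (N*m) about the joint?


M = F1 * d1 + F2 * d2
M = 130 * 0.225 + 571 * 0.059
M = 29.2500 + 33.6890
M = 62.9390


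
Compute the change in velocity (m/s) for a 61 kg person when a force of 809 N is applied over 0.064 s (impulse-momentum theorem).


J = F * dt = 809 * 0.064 = 51.7760 N*s
delta_v = J / m
delta_v = 51.7760 / 61
delta_v = 0.8488


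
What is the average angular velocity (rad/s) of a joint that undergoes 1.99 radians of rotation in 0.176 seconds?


omega = delta_theta / delta_t
omega = 1.99 / 0.176
omega = 11.3068


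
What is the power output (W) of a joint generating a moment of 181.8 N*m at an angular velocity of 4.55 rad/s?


P = M * omega
P = 181.8 * 4.55
P = 827.1900


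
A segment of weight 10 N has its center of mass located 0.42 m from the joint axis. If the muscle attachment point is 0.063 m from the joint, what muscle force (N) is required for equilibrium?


F_muscle = W * d_load / d_muscle
F_muscle = 10 * 0.42 / 0.063
Numerator = 4.2000
F_muscle = 66.6667


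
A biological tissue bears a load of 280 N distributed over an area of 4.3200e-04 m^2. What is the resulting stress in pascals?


stress = F / A
stress = 280 / 4.3200e-04
stress = 648148.1481


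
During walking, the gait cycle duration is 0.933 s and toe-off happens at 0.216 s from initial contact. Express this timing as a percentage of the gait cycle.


pct = (event_time / cycle_time) * 100
pct = (0.216 / 0.933) * 100
ratio = 0.2315
pct = 23.1511


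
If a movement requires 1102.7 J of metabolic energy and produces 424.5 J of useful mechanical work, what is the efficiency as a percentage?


eta = (W_mech / E_meta) * 100
eta = (424.5 / 1102.7) * 100
ratio = 0.3850
eta = 38.4964


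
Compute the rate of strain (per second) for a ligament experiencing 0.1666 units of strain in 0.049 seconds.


strain_rate = delta_strain / delta_t
strain_rate = 0.1666 / 0.049
strain_rate = 3.4000


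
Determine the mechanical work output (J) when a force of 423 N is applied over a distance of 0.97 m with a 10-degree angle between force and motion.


W = F * d * cos(theta)
theta = 10 deg = 0.1745 rad
cos(theta) = 0.9848
W = 423 * 0.97 * 0.9848
W = 404.0765


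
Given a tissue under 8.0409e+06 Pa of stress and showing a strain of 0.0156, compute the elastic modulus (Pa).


E = stress / strain
E = 8.0409e+06 / 0.0156
E = 5.1544e+08


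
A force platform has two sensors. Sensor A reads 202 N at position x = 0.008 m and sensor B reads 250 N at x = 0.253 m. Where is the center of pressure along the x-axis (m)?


COP_x = (F1*x1 + F2*x2) / (F1 + F2)
COP_x = (202*0.008 + 250*0.253) / (202 + 250)
Numerator = 64.8660
Denominator = 452
COP_x = 0.1435


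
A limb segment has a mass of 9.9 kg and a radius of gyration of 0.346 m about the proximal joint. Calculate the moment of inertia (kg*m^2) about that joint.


I = m * k^2
I = 9.9 * 0.346^2
k^2 = 0.1197
I = 1.1852


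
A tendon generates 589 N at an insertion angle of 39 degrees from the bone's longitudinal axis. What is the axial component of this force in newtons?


F_eff = F_tendon * cos(theta)
theta = 39 deg = 0.6807 rad
cos(theta) = 0.7771
F_eff = 589 * 0.7771
F_eff = 457.7390


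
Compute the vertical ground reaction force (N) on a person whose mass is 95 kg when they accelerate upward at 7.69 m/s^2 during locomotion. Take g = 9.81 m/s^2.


GRF = m * (g + a)
GRF = 95 * (9.81 + 7.69)
GRF = 95 * 17.5000
GRF = 1662.5000


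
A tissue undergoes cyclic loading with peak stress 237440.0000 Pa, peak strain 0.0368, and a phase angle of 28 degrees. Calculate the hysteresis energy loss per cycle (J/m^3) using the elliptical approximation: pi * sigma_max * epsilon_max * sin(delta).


E_loss = pi * sigma_max * epsilon_max * sin(delta)
delta = 28 deg = 0.4887 rad
sin(delta) = 0.4695
E_loss = pi * 237440.0000 * 0.0368 * 0.4695
E_loss = 12887.2682


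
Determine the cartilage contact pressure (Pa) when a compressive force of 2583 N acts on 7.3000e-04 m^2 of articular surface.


P = F / A
P = 2583 / 7.3000e-04
P = 3.5384e+06


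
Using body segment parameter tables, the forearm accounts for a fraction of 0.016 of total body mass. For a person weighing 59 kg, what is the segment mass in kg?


m_segment = body_mass * fraction
m_segment = 59 * 0.016
m_segment = 0.9440


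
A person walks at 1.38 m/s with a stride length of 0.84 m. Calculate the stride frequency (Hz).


f = v / stride_length
f = 1.38 / 0.84
f = 1.6429


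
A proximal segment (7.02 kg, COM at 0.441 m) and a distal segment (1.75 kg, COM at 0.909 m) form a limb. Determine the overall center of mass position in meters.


COM = (m1*x1 + m2*x2) / (m1 + m2)
COM = (7.02*0.441 + 1.75*0.909) / (7.02 + 1.75)
Numerator = 4.6866
Denominator = 8.7700
COM = 0.5344


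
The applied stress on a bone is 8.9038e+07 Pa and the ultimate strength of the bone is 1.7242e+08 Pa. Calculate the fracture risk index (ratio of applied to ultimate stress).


FRI = applied / ultimate
FRI = 8.9038e+07 / 1.7242e+08
FRI = 0.5164


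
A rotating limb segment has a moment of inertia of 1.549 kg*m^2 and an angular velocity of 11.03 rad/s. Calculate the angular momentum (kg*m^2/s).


L = I * omega
L = 1.549 * 11.03
L = 17.0855


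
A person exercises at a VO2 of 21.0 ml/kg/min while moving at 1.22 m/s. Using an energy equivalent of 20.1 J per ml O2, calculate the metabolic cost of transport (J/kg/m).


Power per kg = VO2 * 20.1 / 60
Power per kg = 21.0 * 20.1 / 60 = 7.0350 W/kg
Cost = power_per_kg / speed
Cost = 7.0350 / 1.22
Cost = 5.7664


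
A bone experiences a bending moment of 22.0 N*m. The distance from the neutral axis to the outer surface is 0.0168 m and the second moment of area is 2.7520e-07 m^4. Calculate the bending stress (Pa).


sigma = M * c / I
sigma = 22.0 * 0.0168 / 2.7520e-07
M * c = 0.3696
sigma = 1.3430e+06


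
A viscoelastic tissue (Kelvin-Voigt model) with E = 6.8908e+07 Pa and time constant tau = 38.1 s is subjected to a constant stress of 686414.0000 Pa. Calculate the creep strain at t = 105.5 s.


epsilon(t) = (sigma/E) * (1 - exp(-t/tau))
sigma/E = 686414.0000 / 6.8908e+07 = 0.0100
exp(-t/tau) = exp(-105.5 / 38.1) = 0.0627
epsilon = 0.0100 * (1 - 0.0627)
epsilon = 0.0093


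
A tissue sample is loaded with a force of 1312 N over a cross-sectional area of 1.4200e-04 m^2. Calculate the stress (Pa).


stress = F / A
stress = 1312 / 1.4200e-04
stress = 9.2394e+06


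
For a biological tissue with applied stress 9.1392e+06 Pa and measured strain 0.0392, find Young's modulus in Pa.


E = stress / strain
E = 9.1392e+06 / 0.0392
E = 2.3314e+08


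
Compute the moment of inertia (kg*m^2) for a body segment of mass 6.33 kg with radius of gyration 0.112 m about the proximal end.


I = m * k^2
I = 6.33 * 0.112^2
k^2 = 0.0125
I = 0.0794


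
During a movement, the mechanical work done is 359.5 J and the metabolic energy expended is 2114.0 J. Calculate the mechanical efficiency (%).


eta = (W_mech / E_meta) * 100
eta = (359.5 / 2114.0) * 100
ratio = 0.1701
eta = 17.0057


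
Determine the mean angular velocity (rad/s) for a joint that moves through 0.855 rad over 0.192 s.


omega = delta_theta / delta_t
omega = 0.855 / 0.192
omega = 4.4531


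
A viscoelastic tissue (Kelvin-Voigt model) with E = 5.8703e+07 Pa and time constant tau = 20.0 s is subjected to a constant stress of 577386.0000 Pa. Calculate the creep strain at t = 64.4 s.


epsilon(t) = (sigma/E) * (1 - exp(-t/tau))
sigma/E = 577386.0000 / 5.8703e+07 = 0.0098
exp(-t/tau) = exp(-64.4 / 20.0) = 0.0400
epsilon = 0.0098 * (1 - 0.0400)
epsilon = 0.0094


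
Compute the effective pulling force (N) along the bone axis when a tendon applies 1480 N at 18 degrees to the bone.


F_eff = F_tendon * cos(theta)
theta = 18 deg = 0.3142 rad
cos(theta) = 0.9511
F_eff = 1480 * 0.9511
F_eff = 1407.5636


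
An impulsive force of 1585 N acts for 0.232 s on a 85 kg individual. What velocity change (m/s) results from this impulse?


J = F * dt = 1585 * 0.232 = 367.7200 N*s
delta_v = J / m
delta_v = 367.7200 / 85
delta_v = 4.3261


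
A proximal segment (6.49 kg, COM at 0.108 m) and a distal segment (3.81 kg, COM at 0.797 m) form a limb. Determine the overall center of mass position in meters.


COM = (m1*x1 + m2*x2) / (m1 + m2)
COM = (6.49*0.108 + 3.81*0.797) / (6.49 + 3.81)
Numerator = 3.7375
Denominator = 10.3000
COM = 0.3629


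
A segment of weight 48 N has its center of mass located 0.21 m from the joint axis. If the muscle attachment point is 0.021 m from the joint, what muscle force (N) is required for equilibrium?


F_muscle = W * d_load / d_muscle
F_muscle = 48 * 0.21 / 0.021
Numerator = 10.0800
F_muscle = 480.0000


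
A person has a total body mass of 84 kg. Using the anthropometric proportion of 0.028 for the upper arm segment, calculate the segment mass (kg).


m_segment = body_mass * fraction
m_segment = 84 * 0.028
m_segment = 2.3520


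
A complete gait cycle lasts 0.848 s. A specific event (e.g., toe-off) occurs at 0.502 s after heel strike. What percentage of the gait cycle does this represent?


pct = (event_time / cycle_time) * 100
pct = (0.502 / 0.848) * 100
ratio = 0.5920
pct = 59.1981


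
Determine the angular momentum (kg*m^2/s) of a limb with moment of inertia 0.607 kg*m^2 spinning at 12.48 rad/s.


L = I * omega
L = 0.607 * 12.48
L = 7.5754


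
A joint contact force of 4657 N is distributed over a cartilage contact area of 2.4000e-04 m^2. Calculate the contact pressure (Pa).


P = F / A
P = 4657 / 2.4000e-04
P = 1.9404e+07


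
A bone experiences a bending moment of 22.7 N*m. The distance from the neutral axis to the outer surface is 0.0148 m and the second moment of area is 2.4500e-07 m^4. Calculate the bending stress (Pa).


sigma = M * c / I
sigma = 22.7 * 0.0148 / 2.4500e-07
M * c = 0.3360
sigma = 1.3713e+06


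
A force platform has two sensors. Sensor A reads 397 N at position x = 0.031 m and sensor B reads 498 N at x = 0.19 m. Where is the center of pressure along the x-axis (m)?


COP_x = (F1*x1 + F2*x2) / (F1 + F2)
COP_x = (397*0.031 + 498*0.19) / (397 + 498)
Numerator = 106.9270
Denominator = 895
COP_x = 0.1195


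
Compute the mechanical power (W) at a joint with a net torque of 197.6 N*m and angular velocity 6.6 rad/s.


P = M * omega
P = 197.6 * 6.6
P = 1304.1600


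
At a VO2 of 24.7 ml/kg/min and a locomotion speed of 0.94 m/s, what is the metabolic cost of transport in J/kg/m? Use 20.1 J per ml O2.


Power per kg = VO2 * 20.1 / 60
Power per kg = 24.7 * 20.1 / 60 = 8.2745 W/kg
Cost = power_per_kg / speed
Cost = 8.2745 / 0.94
Cost = 8.8027


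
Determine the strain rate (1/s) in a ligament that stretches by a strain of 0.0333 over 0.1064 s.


strain_rate = delta_strain / delta_t
strain_rate = 0.0333 / 0.1064
strain_rate = 0.3130


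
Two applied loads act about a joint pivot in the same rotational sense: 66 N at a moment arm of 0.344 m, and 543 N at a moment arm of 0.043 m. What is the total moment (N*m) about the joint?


M = F1 * d1 + F2 * d2
M = 66 * 0.344 + 543 * 0.043
M = 22.7040 + 23.3490
M = 46.0530


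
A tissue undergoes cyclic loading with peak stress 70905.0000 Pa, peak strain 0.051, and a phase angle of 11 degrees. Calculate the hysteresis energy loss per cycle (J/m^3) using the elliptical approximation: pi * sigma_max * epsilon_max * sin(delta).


E_loss = pi * sigma_max * epsilon_max * sin(delta)
delta = 11 deg = 0.1920 rad
sin(delta) = 0.1908
E_loss = pi * 70905.0000 * 0.051 * 0.1908
E_loss = 2167.6829


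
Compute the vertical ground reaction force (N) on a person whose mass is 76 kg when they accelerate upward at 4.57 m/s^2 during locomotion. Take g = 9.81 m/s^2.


GRF = m * (g + a)
GRF = 76 * (9.81 + 4.57)
GRF = 76 * 14.3800
GRF = 1092.8800


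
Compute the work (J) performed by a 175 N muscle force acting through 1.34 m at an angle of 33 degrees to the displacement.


W = F * d * cos(theta)
theta = 33 deg = 0.5760 rad
cos(theta) = 0.8387
W = 175 * 1.34 * 0.8387
W = 196.6682
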